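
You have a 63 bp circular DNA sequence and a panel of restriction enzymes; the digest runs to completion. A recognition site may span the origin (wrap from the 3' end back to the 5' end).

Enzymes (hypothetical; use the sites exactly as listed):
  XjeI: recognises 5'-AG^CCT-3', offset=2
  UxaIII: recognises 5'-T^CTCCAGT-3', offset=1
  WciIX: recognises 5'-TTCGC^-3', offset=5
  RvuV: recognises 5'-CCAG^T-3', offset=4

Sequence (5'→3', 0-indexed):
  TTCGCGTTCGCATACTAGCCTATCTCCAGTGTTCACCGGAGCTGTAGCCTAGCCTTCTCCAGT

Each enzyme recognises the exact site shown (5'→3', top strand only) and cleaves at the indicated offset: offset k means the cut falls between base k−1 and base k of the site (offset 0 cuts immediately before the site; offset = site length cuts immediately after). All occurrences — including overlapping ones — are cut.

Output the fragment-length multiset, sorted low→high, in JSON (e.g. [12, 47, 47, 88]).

Site scan:
  XjeI AGCCT/2: at [16, 45, 50] ⇒ [18, 47, 52]
  UxaIII TCTCCAGT/1: at [22, 55] ⇒ [23, 56]
  WciIX TTCGC/5: at [0, 6] ⇒ [5, 11]
  RvuV CCAGT/4: at [25, 58] ⇒ [29, 62]

All cut coordinates (distinct, sorted): [5, 11, 18, 23, 29, 47, 52, 56, 62]

Fragments:
  5→11: 6 bp
  11→18: 7 bp
  18→23: 5 bp
  23→29: 6 bp
  29→47: 18 bp
  47→52: 5 bp
  52→56: 4 bp
  56→62: 6 bp
  62→5 (wrap): 63-62+5 = 6 bp

[4,5,5,6,6,6,6,7,18]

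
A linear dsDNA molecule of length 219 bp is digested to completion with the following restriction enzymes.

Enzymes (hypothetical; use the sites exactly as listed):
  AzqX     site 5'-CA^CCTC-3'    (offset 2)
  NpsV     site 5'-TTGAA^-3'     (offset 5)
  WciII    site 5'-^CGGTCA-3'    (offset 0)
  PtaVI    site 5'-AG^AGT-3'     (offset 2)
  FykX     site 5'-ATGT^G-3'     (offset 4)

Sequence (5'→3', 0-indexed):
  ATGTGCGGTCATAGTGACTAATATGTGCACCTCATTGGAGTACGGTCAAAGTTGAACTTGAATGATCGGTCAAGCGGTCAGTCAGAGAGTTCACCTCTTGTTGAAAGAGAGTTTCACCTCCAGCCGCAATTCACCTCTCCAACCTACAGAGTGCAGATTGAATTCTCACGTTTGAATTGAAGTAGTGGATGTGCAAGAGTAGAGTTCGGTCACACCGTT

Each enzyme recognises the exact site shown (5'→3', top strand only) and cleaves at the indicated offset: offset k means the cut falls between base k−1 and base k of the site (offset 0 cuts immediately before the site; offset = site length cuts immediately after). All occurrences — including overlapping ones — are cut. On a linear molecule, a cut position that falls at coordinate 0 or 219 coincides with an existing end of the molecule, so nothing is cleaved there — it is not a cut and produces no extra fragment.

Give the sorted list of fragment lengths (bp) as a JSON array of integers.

Site scan:
  AzqX CACCTC/2: at [27, 91, 114, 131] ⇒ [29, 93, 116, 133]
  NpsV TTGAA/5: at [51, 57, 100, 157, 171, 176] ⇒ [56, 62, 105, 162, 176, 181]
  WciII CGGTCA/0: at [5, 42, 66, 74, 206] ⇒ [5, 42, 66, 74, 206]
  PtaVI AGAGT/2: at [85, 107, 147, 195, 200] ⇒ [87, 109, 149, 197, 202]
  FykX ATGTG/4: at [0, 22, 188] ⇒ [4, 26, 192]

All cut coordinates (distinct, sorted): [4, 5, 26, 29, 42, 56, 62, 66, 74, 87, 93, 105, 109, 116, 133, 149, 162, 176, 181, 192, 197, 202, 206]

Fragment lengths:
  [0,4): 4 bp
  [4,5): 1 bp
  [5,26): 21 bp
  [26,29): 3 bp
  [29,42): 13 bp
  [42,56): 14 bp
  [56,62): 6 bp
  [62,66): 4 bp
  [66,74): 8 bp
  [74,87): 13 bp
  [87,93): 6 bp
  [93,105): 12 bp
  [105,109): 4 bp
  [109,116): 7 bp
  [116,133): 17 bp
  [133,149): 16 bp
  [149,162): 13 bp
  [162,176): 14 bp
  [176,181): 5 bp
  [181,192): 11 bp
  [192,197): 5 bp
  [197,202): 5 bp
  [202,206): 4 bp
  [206,219): 13 bp

[1,3,4,4,4,4,5,5,5,6,6,7,8,11,12,13,13,13,13,14,14,16,17,21]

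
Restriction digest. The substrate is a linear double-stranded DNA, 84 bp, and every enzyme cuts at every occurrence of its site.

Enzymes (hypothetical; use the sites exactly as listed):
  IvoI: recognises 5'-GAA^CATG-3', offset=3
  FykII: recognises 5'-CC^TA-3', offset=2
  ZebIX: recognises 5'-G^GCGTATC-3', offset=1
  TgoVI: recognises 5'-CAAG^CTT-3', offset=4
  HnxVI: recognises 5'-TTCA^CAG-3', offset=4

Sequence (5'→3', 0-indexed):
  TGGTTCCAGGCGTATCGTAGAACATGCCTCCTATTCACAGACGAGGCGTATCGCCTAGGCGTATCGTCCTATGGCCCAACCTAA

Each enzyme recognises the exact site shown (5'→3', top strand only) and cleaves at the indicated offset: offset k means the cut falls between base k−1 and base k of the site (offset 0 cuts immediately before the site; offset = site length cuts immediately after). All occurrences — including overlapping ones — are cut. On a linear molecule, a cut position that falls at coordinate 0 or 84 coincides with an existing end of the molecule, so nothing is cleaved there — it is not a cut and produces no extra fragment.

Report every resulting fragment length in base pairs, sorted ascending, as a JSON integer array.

[3,3,6,8,9,9,10,11,12,13]

Per-enzyme occurrences:
  IvoI (GAACATG, off=3): starts [19] → cuts [22]
  FykII (CCTA, off=2): starts [29, 53, 67, 79] → cuts [31, 55, 69, 81]
  ZebIX (GGCGTATC, off=1): starts [8, 44, 57] → cuts [9, 45, 58]
  TgoVI (CAAGCTT, off=4): no sites
  HnxVI (TTCACAG, off=4): starts [33] → cuts [37]

All cut coordinates (distinct, sorted): [9, 22, 31, 37, 45, 55, 58, 69, 81]

Fragments:
  [0,9): 9 bp
  [9,22): 13 bp
  [22,31): 9 bp
  [31,37): 6 bp
  [37,45): 8 bp
  [45,55): 10 bp
  [55,58): 3 bp
  [58,69): 11 bp
  [69,81): 12 bp
  [81,84): 3 bp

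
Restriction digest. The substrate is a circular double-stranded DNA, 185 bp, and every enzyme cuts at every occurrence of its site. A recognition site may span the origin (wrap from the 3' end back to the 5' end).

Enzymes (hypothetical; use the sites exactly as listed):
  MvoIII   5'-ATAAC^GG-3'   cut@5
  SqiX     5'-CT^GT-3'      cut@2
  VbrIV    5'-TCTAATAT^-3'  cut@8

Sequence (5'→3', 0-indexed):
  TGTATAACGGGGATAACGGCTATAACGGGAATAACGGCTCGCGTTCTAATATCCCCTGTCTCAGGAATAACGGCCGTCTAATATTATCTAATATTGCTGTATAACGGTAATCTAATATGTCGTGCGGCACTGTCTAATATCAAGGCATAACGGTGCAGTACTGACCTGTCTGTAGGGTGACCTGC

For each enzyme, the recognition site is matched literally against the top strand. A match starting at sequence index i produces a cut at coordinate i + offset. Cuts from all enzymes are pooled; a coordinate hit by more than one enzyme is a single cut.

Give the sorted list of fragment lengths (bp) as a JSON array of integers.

[4,4,5,7,7,9,9,9,9,10,11,13,13,13,14,15,16,17]

Site scan:
  MvoIII ATAACGG/5: at [3, 12, 21, 30, 66, 100, 146] ⇒ [8, 17, 26, 35, 71, 105, 151]
  SqiX CTGT/2: at [55, 96, 129, 165, 169, 184] ⇒ [1, 57, 98, 131, 167, 171]
  VbrIV TCTAATAT/8: at [44, 76, 86, 110, 132] ⇒ [52, 84, 94, 118, 140]

Pooled cuts: [1, 8, 17, 26, 35, 52, 57, 71, 84, 94, 98, 105, 118, 131, 140, 151, 167, 171]

Fragment lengths:
  1→8: 7 bp
  8→17: 9 bp
  17→26: 9 bp
  26→35: 9 bp
  35→52: 17 bp
  52→57: 5 bp
  57→71: 14 bp
  71→84: 13 bp
  84→94: 10 bp
  94→98: 4 bp
  98→105: 7 bp
  105→118: 13 bp
  118→131: 13 bp
  131→140: 9 bp
  140→151: 11 bp
  151→167: 16 bp
  167→171: 4 bp
  171→1 (wrap): 185-171+1 = 15 bp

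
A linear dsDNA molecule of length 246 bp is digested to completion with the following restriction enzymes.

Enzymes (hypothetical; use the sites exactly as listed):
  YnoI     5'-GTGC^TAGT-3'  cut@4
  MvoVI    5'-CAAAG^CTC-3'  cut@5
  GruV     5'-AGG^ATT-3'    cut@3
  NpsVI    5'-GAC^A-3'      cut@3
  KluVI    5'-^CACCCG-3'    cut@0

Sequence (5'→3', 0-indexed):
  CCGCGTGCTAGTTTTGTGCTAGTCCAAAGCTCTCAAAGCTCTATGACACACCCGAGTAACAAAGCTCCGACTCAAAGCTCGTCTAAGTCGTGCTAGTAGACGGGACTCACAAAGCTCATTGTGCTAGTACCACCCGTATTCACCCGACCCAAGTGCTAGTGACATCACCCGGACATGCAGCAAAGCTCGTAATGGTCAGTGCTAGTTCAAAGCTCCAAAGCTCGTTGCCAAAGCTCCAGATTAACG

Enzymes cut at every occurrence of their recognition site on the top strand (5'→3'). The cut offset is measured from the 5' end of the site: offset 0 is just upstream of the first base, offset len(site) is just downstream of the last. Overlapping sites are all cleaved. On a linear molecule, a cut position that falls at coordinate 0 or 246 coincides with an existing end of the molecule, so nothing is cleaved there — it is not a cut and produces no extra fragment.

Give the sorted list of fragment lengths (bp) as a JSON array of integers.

Site scan:
  YnoI GTGCTAGT/4: at [4, 15, 89, 120, 152, 198] ⇒ [8, 19, 93, 124, 156, 202]
  MvoVI CAAAGCTC/5: at [24, 33, 59, 72, 109, 180, 207, 215, 228] ⇒ [29, 38, 64, 77, 114, 185, 212, 220, 233]
  GruV (AGGATT, off=3): no sites
  NpsVI GACA/3: at [44, 160, 171] ⇒ [47, 163, 174]
  KluVI CACCCG/0: at [48, 130, 140, 165] ⇒ [48, 130, 140, 165]

Pooled cuts: [8, 19, 29, 38, 47, 48, 64, 77, 93, 114, 124, 130, 140, 156, 163, 165, 174, 185, 202, 212, 220, 233]

Fragment lengths:
  [0,8): 8 bp
  [8,19): 11 bp
  [19,29): 10 bp
  [29,38): 9 bp
  [38,47): 9 bp
  [47,48): 1 bp
  [48,64): 16 bp
  [64,77): 13 bp
  [77,93): 16 bp
  [93,114): 21 bp
  [114,124): 10 bp
  [124,130): 6 bp
  [130,140): 10 bp
  [140,156): 16 bp
  [156,163): 7 bp
  [163,165): 2 bp
  [165,174): 9 bp
  [174,185): 11 bp
  [185,202): 17 bp
  [202,212): 10 bp
  [212,220): 8 bp
  [220,233): 13 bp
  [233,246): 13 bp

[1,2,6,7,8,8,9,9,9,10,10,10,10,11,11,13,13,13,16,16,16,17,21]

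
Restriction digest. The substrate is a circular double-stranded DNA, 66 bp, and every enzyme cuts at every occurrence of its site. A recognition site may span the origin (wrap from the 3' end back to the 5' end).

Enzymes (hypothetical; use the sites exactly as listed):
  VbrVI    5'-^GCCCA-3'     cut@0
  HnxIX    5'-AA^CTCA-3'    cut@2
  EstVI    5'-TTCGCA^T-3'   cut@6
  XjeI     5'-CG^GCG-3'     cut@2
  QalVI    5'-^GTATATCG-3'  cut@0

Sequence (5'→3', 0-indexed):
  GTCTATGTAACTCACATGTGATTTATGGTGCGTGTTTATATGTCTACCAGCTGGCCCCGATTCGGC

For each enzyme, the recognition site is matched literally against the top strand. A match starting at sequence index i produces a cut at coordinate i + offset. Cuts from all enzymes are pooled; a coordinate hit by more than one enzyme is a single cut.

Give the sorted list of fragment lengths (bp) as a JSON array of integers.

[12,54]

Per-enzyme occurrences:
  VbrVI (GCCCA, off=0): no sites
  HnxIX (AACTCA, off=2): starts [8] → cuts [10]
  EstVI (TTCGCAT, off=6): no sites
  XjeI (CGGCG, off=2): starts [62] → cuts [64]
  QalVI (GTATATCG, off=0): no sites

All cut coordinates (distinct, sorted): [10, 64]

Fragment lengths:
  10→64: 54 bp
  64→10 (wrap): 66-64+10 = 12 bp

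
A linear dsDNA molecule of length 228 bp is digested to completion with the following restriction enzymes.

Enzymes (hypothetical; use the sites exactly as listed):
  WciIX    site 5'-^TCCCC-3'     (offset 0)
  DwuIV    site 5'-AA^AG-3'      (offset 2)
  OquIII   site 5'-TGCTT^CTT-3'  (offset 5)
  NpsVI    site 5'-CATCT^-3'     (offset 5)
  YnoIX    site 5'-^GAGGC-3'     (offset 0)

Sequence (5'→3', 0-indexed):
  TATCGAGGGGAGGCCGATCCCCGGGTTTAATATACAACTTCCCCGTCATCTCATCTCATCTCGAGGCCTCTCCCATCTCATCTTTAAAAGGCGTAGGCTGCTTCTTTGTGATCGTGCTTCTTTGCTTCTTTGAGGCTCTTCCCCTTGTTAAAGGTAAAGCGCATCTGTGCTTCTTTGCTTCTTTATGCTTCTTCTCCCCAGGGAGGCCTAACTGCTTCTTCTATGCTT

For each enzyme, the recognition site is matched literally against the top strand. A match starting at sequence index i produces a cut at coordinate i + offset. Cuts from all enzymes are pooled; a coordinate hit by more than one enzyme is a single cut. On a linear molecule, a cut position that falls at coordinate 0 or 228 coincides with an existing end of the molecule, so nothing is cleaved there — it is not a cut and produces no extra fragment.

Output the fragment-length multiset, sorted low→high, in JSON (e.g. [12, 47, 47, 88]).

[1,4,4,5,5,5,5,6,6,8,8,8,8,8,9,9,10,11,12,12,15,15,16,16,22]

Per-enzyme occurrences:
  WciIX TCCCC/0: at [17, 39, 139, 194] ⇒ [17, 39, 139, 194]
  DwuIV AAAG/2: at [86, 149, 155] ⇒ [88, 151, 157]
  OquIII TGCTTCTT/5: at [98, 114, 122, 167, 175, 185, 212] ⇒ [103, 119, 127, 172, 180, 190, 217]
  NpsVI CATCT/5: at [46, 51, 56, 73, 78, 161] ⇒ [51, 56, 61, 78, 83, 166]
  YnoIX GAGGC/0: at [9, 62, 131, 202] ⇒ [9, 62, 131, 202]

Pooled cuts: [9, 17, 39, 51, 56, 61, 62, 78, 83, 88, 103, 119, 127, 131, 139, 151, 157, 166, 172, 180, 190, 194, 202, 217]

Fragment lengths:
  [0,9): 9 bp
  [9,17): 8 bp
  [17,39): 22 bp
  [39,51): 12 bp
  [51,56): 5 bp
  [56,61): 5 bp
  [61,62): 1 bp
  [62,78): 16 bp
  [78,83): 5 bp
  [83,88): 5 bp
  [88,103): 15 bp
  [103,119): 16 bp
  [119,127): 8 bp
  [127,131): 4 bp
  [131,139): 8 bp
  [139,151): 12 bp
  [151,157): 6 bp
  [157,166): 9 bp
  [166,172): 6 bp
  [172,180): 8 bp
  [180,190): 10 bp
  [190,194): 4 bp
  [194,202): 8 bp
  [202,217): 15 bp
  [217,228): 11 bp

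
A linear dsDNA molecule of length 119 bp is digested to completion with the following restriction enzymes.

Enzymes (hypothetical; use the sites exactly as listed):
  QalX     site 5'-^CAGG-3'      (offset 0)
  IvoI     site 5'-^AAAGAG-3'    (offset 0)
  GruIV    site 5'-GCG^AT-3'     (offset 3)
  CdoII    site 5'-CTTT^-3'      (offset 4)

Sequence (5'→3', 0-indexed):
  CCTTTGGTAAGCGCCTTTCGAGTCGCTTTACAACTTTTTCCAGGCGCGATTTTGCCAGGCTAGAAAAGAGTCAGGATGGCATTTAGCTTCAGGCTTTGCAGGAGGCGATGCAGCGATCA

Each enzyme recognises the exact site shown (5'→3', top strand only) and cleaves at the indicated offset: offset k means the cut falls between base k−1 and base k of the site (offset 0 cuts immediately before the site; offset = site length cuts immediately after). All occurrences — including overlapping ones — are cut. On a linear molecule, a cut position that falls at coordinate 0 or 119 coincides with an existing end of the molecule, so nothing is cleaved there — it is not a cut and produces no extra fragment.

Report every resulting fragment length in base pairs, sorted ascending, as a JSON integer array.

[1,3,4,5,7,7,8,8,8,8,9,9,11,13,18]

Scan for sites:
  QalX CAGG/0: at [40, 55, 71, 89, 98] ⇒ [40, 55, 71, 89, 98]
  IvoI AAAGAG/0: at [64] ⇒ [64]
  GruIV GCGAT/3: at [45, 104, 112] ⇒ [48, 107, 115]
  CdoII CTTT/4: at [1, 14, 25, 33, 93] ⇒ [5, 18, 29, 37, 97]

Pooled cuts: [5, 18, 29, 37, 40, 48, 55, 64, 71, 89, 97, 98, 107, 115]

Fragment lengths:
  [0,5): 5 bp
  [5,18): 13 bp
  [18,29): 11 bp
  [29,37): 8 bp
  [37,40): 3 bp
  [40,48): 8 bp
  [48,55): 7 bp
  [55,64): 9 bp
  [64,71): 7 bp
  [71,89): 18 bp
  [89,97): 8 bp
  [97,98): 1 bp
  [98,107): 9 bp
  [107,115): 8 bp
  [115,119): 4 bp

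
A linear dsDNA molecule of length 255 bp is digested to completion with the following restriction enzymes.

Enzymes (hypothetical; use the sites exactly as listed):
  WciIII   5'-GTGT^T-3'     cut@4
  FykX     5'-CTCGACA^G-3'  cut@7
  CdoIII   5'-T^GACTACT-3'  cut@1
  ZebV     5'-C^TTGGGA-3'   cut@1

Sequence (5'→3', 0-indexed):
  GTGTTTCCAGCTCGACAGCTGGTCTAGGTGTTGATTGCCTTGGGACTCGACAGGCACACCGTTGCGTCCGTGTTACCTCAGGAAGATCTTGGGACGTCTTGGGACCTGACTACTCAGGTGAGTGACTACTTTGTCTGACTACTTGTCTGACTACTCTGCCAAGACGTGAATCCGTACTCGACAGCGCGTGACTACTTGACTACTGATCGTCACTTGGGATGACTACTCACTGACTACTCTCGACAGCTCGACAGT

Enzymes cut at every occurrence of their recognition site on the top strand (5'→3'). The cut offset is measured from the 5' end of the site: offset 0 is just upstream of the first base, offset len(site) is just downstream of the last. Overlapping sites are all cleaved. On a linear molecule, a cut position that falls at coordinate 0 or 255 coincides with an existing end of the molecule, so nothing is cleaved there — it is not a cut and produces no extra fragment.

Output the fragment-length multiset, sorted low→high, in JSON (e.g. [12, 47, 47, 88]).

Per-enzyme occurrences:
  WciIII GTGTT/4: at [0, 27, 69] ⇒ [4, 31, 73]
  FykX CTCGACAG/7: at [10, 45, 176, 238, 246] ⇒ [17, 52, 183, 245, 253]
  CdoIII TGACTACT/1: at [106, 122, 135, 147, 188, 196, 219, 230] ⇒ [107, 123, 136, 148, 189, 197, 220, 231]
  ZebV CTTGGGA/1: at [38, 87, 97, 212] ⇒ [39, 88, 98, 213]

All cut coordinates (distinct, sorted): [4, 17, 31, 39, 52, 73, 88, 98, 107, 123, 136, 148, 183, 189, 197, 213, 220, 231, 245, 253]

Fragment lengths:
  [0,4): 4 bp
  [4,17): 13 bp
  [17,31): 14 bp
  [31,39): 8 bp
  [39,52): 13 bp
  [52,73): 21 bp
  [73,88): 15 bp
  [88,98): 10 bp
  [98,107): 9 bp
  [107,123): 16 bp
  [123,136): 13 bp
  [136,148): 12 bp
  [148,183): 35 bp
  [183,189): 6 bp
  [189,197): 8 bp
  [197,213): 16 bp
  [213,220): 7 bp
  [220,231): 11 bp
  [231,245): 14 bp
  [245,253): 8 bp
  [253,255): 2 bp

[2,4,6,7,8,8,8,9,10,11,12,13,13,13,14,14,15,16,16,21,35]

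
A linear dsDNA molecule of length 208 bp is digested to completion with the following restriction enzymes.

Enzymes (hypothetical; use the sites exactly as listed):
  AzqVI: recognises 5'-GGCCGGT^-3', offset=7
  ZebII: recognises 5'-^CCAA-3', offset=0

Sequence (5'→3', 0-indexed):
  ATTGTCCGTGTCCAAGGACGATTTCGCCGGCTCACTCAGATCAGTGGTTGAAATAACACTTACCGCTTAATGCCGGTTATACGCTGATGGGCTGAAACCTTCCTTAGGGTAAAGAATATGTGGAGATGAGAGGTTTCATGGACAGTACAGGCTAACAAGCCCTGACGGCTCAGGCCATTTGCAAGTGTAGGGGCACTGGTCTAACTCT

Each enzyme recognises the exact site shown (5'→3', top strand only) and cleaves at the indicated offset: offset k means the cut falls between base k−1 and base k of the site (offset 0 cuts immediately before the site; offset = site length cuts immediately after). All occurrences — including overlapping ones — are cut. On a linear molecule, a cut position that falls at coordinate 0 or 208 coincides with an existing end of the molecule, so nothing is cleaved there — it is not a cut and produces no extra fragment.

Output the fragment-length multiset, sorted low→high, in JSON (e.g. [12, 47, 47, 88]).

[11,197]

Scan for sites:
  AzqVI (GGCCGGT, off=7): no sites
  ZebII (CCAA, off=0): starts [11] → cuts [11]

All cut coordinates (distinct, sorted): [11]

Fragments:
  [0,11): 11 bp
  [11,208): 197 bp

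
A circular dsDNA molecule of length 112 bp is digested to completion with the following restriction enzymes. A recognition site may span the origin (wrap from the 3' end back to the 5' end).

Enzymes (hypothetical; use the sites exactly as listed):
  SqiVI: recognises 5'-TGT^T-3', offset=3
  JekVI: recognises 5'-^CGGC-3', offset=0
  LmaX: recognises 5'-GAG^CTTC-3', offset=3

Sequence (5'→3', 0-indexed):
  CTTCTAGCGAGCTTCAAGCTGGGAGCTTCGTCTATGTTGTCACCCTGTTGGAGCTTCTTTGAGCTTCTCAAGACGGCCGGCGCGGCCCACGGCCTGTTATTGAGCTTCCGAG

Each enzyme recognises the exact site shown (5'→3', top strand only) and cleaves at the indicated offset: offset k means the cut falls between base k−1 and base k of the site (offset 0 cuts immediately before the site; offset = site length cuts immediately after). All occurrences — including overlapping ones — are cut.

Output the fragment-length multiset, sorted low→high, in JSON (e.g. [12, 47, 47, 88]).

Scan for sites:
  SqiVI (TGTT, off=3): starts [34, 45, 94] → cuts [37, 48, 97]
  JekVI (CGGC, off=0): starts [73, 77, 82, 89] → cuts [73, 77, 82, 89]
  LmaX (GAGCTTC, off=3): starts [8, 22, 50, 60, 101, 109] → cuts [0, 11, 25, 53, 63, 104]

Pooled cuts: [0, 11, 25, 37, 48, 53, 63, 73, 77, 82, 89, 97, 104]

Fragment lengths:
  0→11: 11 bp
  11→25: 14 bp
  25→37: 12 bp
  37→48: 11 bp
  48→53: 5 bp
  53→63: 10 bp
  63→73: 10 bp
  73→77: 4 bp
  77→82: 5 bp
  82→89: 7 bp
  89→97: 8 bp
  97→104: 7 bp
  104→0 (wrap): 112-104+0 = 8 bp

[4,5,5,7,7,8,8,10,10,11,11,12,14]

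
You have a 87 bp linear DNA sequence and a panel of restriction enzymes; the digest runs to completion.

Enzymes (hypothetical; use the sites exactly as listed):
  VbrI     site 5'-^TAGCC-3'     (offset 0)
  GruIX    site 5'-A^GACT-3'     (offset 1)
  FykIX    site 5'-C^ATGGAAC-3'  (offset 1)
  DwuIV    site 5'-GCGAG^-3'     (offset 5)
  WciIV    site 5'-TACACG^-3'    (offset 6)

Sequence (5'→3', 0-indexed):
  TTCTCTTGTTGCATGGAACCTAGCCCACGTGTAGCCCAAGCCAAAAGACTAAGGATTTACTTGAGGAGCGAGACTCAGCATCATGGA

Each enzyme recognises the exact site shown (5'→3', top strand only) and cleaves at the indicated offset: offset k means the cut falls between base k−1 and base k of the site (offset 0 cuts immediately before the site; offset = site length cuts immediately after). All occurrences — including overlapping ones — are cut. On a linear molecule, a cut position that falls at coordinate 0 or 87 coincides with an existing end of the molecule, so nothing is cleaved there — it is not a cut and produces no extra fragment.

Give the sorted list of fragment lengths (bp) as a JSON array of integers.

Site scan:
  VbrI (TAGCC, off=0): starts [20, 31] → cuts [20, 31]
  GruIX (AGACT, off=1): starts [45, 70] → cuts [46, 71]
  FykIX (CATGGAAC, off=1): starts [11] → cuts [12]
  DwuIV (GCGAG, off=5): starts [67] → cuts [72]
  WciIV (TACACG, off=6): no sites

All cut coordinates (distinct, sorted): [12, 20, 31, 46, 71, 72]

Fragments:
  [0,12): 12 bp
  [12,20): 8 bp
  [20,31): 11 bp
  [31,46): 15 bp
  [46,71): 25 bp
  [71,72): 1 bp
  [72,87): 15 bp

[1,8,11,12,15,15,25]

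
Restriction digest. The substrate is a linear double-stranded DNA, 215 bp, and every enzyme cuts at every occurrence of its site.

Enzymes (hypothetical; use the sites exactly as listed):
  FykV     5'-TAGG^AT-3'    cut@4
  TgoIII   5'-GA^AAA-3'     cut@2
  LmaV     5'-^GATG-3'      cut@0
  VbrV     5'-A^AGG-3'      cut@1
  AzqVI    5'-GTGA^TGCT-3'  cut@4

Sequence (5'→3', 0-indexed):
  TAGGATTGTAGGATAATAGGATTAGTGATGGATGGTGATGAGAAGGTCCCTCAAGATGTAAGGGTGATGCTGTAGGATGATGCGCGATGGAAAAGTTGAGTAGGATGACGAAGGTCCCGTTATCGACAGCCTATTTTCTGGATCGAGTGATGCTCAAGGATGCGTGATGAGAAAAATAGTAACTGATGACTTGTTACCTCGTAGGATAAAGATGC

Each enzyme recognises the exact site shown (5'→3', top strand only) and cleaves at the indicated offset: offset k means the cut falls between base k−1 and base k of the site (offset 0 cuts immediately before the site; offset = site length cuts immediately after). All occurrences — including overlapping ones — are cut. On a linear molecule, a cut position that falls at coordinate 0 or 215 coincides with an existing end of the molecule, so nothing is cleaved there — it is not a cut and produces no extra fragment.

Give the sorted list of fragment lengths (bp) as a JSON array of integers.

Scan for sites:
  FykV TAGGAT/4: at [0, 8, 16, 72, 100, 201] ⇒ [4, 12, 20, 76, 104, 205]
  TgoIII GAAAA/2: at [89, 170] ⇒ [91, 172]
  LmaV GATG/0: at [26, 30, 36, 54, 65, 75, 78, 85, 103, 148, 158, 165, 184, 210] ⇒ [26, 30, 36, 54, 65, 75, 78, 85, 103, 148, 158, 165, 184, 210]
  VbrV AAGG/1: at [42, 59, 110, 155] ⇒ [43, 60, 111, 156]
  AzqVI GTGATGCT/4: at [63, 146] ⇒ [67, 150]

All cut coordinates (distinct, sorted): [4, 12, 20, 26, 30, 36, 43, 54, 60, 65, 67, 75, 76, 78, 85, 91, 103, 104, 111, 148, 150, 156, 158, 165, 172, 184, 205, 210]

Fragment lengths:
  [0,4): 4 bp
  [4,12): 8 bp
  [12,20): 8 bp
  [20,26): 6 bp
  [26,30): 4 bp
  [30,36): 6 bp
  [36,43): 7 bp
  [43,54): 11 bp
  [54,60): 6 bp
  [60,65): 5 bp
  [65,67): 2 bp
  [67,75): 8 bp
  [75,76): 1 bp
  [76,78): 2 bp
  [78,85): 7 bp
  [85,91): 6 bp
  [91,103): 12 bp
  [103,104): 1 bp
  [104,111): 7 bp
  [111,148): 37 bp
  [148,150): 2 bp
  [150,156): 6 bp
  [156,158): 2 bp
  [158,165): 7 bp
  [165,172): 7 bp
  [172,184): 12 bp
  [184,205): 21 bp
  [205,210): 5 bp
  [210,215): 5 bp

[1,1,2,2,2,2,4,4,5,5,5,6,6,6,6,6,7,7,7,7,7,8,8,8,11,12,12,21,37]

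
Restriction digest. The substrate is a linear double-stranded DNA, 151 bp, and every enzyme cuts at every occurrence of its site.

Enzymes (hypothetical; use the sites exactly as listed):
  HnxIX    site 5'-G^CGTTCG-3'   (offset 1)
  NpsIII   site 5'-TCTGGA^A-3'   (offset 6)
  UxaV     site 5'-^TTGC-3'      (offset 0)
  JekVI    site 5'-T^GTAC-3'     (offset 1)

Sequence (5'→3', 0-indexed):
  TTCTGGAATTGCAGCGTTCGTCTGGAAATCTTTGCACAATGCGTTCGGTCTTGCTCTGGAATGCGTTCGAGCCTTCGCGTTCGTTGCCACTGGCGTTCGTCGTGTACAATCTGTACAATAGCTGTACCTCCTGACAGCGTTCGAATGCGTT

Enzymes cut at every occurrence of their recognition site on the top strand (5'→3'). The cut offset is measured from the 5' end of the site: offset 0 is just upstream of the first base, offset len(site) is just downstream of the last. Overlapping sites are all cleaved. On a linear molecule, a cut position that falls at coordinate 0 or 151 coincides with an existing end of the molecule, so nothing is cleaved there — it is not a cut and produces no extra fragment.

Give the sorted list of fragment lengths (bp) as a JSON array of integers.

[1,3,5,6,6,7,9,9,10,10,10,10,11,12,14,14,14]

Site scan:
  HnxIX GCGTTCG/1: at [13, 40, 62, 76, 92, 136] ⇒ [14, 41, 63, 77, 93, 137]
  NpsIII TCTGGAA/6: at [1, 20, 54] ⇒ [7, 26, 60]
  UxaV TTGC/0: at [8, 31, 50, 83] ⇒ [8, 31, 50, 83]
  JekVI TGTAC/1: at [102, 111, 122] ⇒ [103, 112, 123]

All cut coordinates (distinct, sorted): [7, 8, 14, 26, 31, 41, 50, 60, 63, 77, 83, 93, 103, 112, 123, 137]

Fragments:
  [0,7): 7 bp
  [7,8): 1 bp
  [8,14): 6 bp
  [14,26): 12 bp
  [26,31): 5 bp
  [31,41): 10 bp
  [41,50): 9 bp
  [50,60): 10 bp
  [60,63): 3 bp
  [63,77): 14 bp
  [77,83): 6 bp
  [83,93): 10 bp
  [93,103): 10 bp
  [103,112): 9 bp
  [112,123): 11 bp
  [123,137): 14 bp
  [137,151): 14 bp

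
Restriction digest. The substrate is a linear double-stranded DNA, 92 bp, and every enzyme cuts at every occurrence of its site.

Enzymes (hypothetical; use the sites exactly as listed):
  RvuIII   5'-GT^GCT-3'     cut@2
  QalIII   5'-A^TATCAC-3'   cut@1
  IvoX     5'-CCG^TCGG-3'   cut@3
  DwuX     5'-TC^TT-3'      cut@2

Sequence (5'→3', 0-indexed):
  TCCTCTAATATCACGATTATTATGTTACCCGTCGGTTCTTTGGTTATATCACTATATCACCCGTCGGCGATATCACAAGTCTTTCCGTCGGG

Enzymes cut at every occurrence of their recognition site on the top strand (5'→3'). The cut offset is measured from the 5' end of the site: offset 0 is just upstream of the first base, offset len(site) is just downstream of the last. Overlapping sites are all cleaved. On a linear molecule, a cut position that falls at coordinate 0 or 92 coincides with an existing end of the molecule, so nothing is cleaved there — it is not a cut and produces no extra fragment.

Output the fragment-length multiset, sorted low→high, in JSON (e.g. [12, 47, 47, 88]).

[5,6,7,7,8,8,8,9,11,23]

Site scan:
  RvuIII (GTGCT, off=2): no sites
  QalIII (ATATCAC, off=1): starts [7, 45, 53, 69] → cuts [8, 46, 54, 70]
  IvoX (CCGTCGG, off=3): starts [28, 60, 84] → cuts [31, 63, 87]
  DwuX (TCTT, off=2): starts [36, 79] → cuts [38, 81]

All cut coordinates (distinct, sorted): [8, 31, 38, 46, 54, 63, 70, 81, 87]

Fragments:
  [0,8): 8 bp
  [8,31): 23 bp
  [31,38): 7 bp
  [38,46): 8 bp
  [46,54): 8 bp
  [54,63): 9 bp
  [63,70): 7 bp
  [70,81): 11 bp
  [81,87): 6 bp
  [87,92): 5 bp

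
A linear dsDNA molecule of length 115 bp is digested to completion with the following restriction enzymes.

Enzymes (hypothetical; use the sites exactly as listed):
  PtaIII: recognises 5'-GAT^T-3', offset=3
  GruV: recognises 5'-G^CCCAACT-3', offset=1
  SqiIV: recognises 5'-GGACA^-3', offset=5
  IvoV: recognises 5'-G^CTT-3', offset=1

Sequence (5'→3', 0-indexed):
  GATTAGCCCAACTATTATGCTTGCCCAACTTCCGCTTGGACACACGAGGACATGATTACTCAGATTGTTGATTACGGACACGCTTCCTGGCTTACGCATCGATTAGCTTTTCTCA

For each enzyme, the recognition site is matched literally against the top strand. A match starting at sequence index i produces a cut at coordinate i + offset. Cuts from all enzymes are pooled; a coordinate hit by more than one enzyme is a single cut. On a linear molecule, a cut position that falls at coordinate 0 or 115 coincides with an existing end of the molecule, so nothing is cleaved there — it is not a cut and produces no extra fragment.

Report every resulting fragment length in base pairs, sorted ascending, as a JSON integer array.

[2,3,3,3,4,4,7,8,8,8,9,9,10,11,13,13]

Per-enzyme occurrences:
  PtaIII (GATT, off=3): starts [0, 53, 62, 69, 100] → cuts [3, 56, 65, 72, 103]
  GruV (GCCCAACT, off=1): starts [5, 22] → cuts [6, 23]
  SqiIV (GGACA, off=5): starts [37, 47, 75] → cuts [42, 52, 80]
  IvoV (GCTT, off=1): starts [18, 33, 81, 89, 105] → cuts [19, 34, 82, 90, 106]

Pooled cuts: [3, 6, 19, 23, 34, 42, 52, 56, 65, 72, 80, 82, 90, 103, 106]

Fragments:
  [0,3): 3 bp
  [3,6): 3 bp
  [6,19): 13 bp
  [19,23): 4 bp
  [23,34): 11 bp
  [34,42): 8 bp
  [42,52): 10 bp
  [52,56): 4 bp
  [56,65): 9 bp
  [65,72): 7 bp
  [72,80): 8 bp
  [80,82): 2 bp
  [82,90): 8 bp
  [90,103): 13 bp
  [103,106): 3 bp
  [106,115): 9 bp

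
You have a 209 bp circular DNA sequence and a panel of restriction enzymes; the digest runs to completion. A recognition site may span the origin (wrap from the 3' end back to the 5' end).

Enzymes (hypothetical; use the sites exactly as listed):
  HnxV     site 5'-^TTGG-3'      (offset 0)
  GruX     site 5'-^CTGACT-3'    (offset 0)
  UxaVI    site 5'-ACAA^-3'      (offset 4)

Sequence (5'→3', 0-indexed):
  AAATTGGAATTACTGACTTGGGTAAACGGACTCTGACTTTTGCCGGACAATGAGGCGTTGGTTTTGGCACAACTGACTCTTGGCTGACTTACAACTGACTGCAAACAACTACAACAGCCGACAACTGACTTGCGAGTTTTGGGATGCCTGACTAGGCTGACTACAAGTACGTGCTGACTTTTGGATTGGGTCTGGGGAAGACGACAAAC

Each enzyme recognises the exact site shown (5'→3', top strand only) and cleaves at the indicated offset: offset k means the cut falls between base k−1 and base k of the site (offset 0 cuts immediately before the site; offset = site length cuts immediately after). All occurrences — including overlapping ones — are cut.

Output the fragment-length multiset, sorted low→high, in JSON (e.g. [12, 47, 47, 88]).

Per-enzyme occurrences:
  HnxV TTGG/0: at [3, 17, 57, 63, 79, 138, 180, 185] ⇒ [3, 17, 57, 63, 79, 138, 180, 185]
  GruX CTGACT/0: at [12, 32, 72, 83, 94, 124, 147, 156, 173] ⇒ [12, 32, 72, 83, 94, 124, 147, 156, 173]
  UxaVI ACAA/4: at [46, 68, 90, 104, 110, 120, 162, 203, 207] ⇒ [2, 50, 72, 94, 108, 114, 124, 166, 207]

Pooled cuts: [2, 3, 12, 17, 32, 50, 57, 63, 72, 79, 83, 94, 108, 114, 124, 138, 147, 156, 166, 173, 180, 185, 207]

Fragments:
  2→3: 1 bp
  3→12: 9 bp
  12→17: 5 bp
  17→32: 15 bp
  32→50: 18 bp
  50→57: 7 bp
  57→63: 6 bp
  63→72: 9 bp
  72→79: 7 bp
  79→83: 4 bp
  83→94: 11 bp
  94→108: 14 bp
  108→114: 6 bp
  114→124: 10 bp
  124→138: 14 bp
  138→147: 9 bp
  147→156: 9 bp
  156→166: 10 bp
  166→173: 7 bp
  173→180: 7 bp
  180→185: 5 bp
  185→207: 22 bp
  207→2 (wrap): 209-207+2 = 4 bp

[1,4,4,5,5,6,6,7,7,7,7,9,9,9,9,10,10,11,14,14,15,18,22]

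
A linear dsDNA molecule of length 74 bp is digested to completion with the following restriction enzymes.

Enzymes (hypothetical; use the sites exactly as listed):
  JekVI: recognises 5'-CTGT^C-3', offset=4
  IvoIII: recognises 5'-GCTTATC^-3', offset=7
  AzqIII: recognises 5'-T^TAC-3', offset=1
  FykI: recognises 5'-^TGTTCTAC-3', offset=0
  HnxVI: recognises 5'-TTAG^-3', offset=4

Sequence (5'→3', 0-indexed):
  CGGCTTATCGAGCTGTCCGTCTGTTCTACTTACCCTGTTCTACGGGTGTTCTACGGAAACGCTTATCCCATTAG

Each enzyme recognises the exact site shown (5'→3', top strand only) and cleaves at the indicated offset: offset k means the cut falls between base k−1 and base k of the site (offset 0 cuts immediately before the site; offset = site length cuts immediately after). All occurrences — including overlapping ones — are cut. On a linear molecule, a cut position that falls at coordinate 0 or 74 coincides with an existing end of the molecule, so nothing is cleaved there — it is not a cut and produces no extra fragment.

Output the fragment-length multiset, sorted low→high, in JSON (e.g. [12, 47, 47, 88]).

[5,5,7,7,9,9,11,21]

Per-enzyme occurrences:
  JekVI (CTGTC, off=4): starts [12] → cuts [16]
  IvoIII (GCTTATC, off=7): starts [2, 60] → cuts [9, 67]
  AzqIII (TTAC, off=1): starts [29] → cuts [30]
  FykI (TGTTCTAC, off=0): starts [21, 35, 46] → cuts [21, 35, 46]
  HnxVI (TTAG, off=4): starts [70] → cuts [] (position 74 is a terminus of the linear molecule — no cut)

Pooled cuts: [9, 16, 21, 30, 35, 46, 67]

Fragments:
  [0,9): 9 bp
  [9,16): 7 bp
  [16,21): 5 bp
  [21,30): 9 bp
  [30,35): 5 bp
  [35,46): 11 bp
  [46,67): 21 bp
  [67,74): 7 bp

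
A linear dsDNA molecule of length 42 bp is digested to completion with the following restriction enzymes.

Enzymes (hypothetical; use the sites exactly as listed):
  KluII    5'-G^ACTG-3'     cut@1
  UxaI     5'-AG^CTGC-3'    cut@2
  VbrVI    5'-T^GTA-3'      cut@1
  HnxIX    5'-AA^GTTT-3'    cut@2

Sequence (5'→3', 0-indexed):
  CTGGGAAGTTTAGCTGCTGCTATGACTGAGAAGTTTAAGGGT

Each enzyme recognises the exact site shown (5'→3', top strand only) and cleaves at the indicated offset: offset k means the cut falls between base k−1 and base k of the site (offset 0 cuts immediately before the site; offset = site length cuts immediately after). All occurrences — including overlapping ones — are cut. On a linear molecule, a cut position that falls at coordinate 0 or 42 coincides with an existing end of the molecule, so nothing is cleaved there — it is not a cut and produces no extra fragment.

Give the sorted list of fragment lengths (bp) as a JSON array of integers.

[6,7,8,10,11]

Site scan:
  KluII (GACTG, off=1): starts [23] → cuts [24]
  UxaI (AGCTGC, off=2): starts [11] → cuts [13]
  VbrVI (TGTA, off=1): no sites
  HnxIX (AAGTTT, off=2): starts [5, 30] → cuts [7, 32]

All cut coordinates (distinct, sorted): [7, 13, 24, 32]

Fragment lengths:
  [0,7): 7 bp
  [7,13): 6 bp
  [13,24): 11 bp
  [24,32): 8 bp
  [32,42): 10 bp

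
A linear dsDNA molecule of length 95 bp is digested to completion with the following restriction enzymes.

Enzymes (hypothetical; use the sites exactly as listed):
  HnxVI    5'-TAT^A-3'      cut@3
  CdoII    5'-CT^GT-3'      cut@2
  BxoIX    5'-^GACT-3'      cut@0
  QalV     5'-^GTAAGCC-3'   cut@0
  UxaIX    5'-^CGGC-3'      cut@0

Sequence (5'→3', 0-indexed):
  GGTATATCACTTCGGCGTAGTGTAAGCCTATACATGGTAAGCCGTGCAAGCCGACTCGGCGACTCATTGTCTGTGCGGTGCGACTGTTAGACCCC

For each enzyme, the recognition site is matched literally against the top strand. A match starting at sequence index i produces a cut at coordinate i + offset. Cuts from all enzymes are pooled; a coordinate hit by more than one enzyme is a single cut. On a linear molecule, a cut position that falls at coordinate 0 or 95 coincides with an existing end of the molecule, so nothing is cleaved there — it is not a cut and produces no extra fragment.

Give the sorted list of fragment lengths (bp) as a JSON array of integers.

[4,4,4,5,5,7,9,9,10,10,12,16]

Per-enzyme occurrences:
  HnxVI TATA/3: at [2, 28] ⇒ [5, 31]
  CdoII CTGT/2: at [70, 83] ⇒ [72, 85]
  BxoIX GACT/0: at [52, 60, 81] ⇒ [52, 60, 81]
  QalV GTAAGCC/0: at [21, 36] ⇒ [21, 36]
  UxaIX CGGC/0: at [12, 56] ⇒ [12, 56]

Pooled cuts: [5, 12, 21, 31, 36, 52, 56, 60, 72, 81, 85]

Fragments:
  [0,5): 5 bp
  [5,12): 7 bp
  [12,21): 9 bp
  [21,31): 10 bp
  [31,36): 5 bp
  [36,52): 16 bp
  [52,56): 4 bp
  [56,60): 4 bp
  [60,72): 12 bp
  [72,81): 9 bp
  [81,85): 4 bp
  [85,95): 10 bp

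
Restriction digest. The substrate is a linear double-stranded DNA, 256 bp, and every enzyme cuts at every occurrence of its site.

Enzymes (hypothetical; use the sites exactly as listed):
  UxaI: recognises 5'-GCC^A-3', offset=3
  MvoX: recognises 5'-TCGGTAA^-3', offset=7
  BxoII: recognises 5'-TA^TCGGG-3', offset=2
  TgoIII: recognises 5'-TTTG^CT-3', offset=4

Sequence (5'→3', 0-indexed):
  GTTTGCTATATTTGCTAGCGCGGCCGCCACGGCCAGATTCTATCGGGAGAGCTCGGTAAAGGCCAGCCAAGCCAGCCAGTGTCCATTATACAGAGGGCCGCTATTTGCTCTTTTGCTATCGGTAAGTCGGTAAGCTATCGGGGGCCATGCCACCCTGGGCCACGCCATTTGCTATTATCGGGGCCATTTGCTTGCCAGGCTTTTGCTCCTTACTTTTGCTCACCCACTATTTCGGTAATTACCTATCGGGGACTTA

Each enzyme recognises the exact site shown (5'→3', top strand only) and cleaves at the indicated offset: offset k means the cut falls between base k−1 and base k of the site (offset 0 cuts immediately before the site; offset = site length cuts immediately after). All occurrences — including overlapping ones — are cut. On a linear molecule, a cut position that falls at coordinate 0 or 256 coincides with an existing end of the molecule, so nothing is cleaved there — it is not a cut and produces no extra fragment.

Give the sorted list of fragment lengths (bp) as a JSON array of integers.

Per-enzyme occurrences:
  UxaI (GCCA, off=3): starts [25, 31, 61, 65, 70, 74, 143, 148, 158, 163, 182, 193] → cuts [28, 34, 64, 68, 73, 77, 146, 151, 161, 166, 185, 196]
  MvoX (TCGGTAA, off=7): starts [52, 118, 126, 231] → cuts [59, 125, 133, 238]
  BxoII (TATCGGG, off=2): starts [40, 135, 175, 243] → cuts [42, 137, 177, 245]
  TgoIII (TTTGCT, off=4): starts [1, 10, 103, 111, 167, 186, 201, 214] → cuts [5, 14, 107, 115, 171, 190, 205, 218]

All cut coordinates (distinct, sorted): [5, 14, 28, 34, 42, 59, 64, 68, 73, 77, 107, 115, 125, 133, 137, 146, 151, 161, 166, 171, 177, 185, 190, 196, 205, 218, 238, 245]

Fragment lengths:
  [0,5): 5 bp
  [5,14): 9 bp
  [14,28): 14 bp
  [28,34): 6 bp
  [34,42): 8 bp
  [42,59): 17 bp
  [59,64): 5 bp
  [64,68): 4 bp
  [68,73): 5 bp
  [73,77): 4 bp
  [77,107): 30 bp
  [107,115): 8 bp
  [115,125): 10 bp
  [125,133): 8 bp
  [133,137): 4 bp
  [137,146): 9 bp
  [146,151): 5 bp
  [151,161): 10 bp
  [161,166): 5 bp
  [166,171): 5 bp
  [171,177): 6 bp
  [177,185): 8 bp
  [185,190): 5 bp
  [190,196): 6 bp
  [196,205): 9 bp
  [205,218): 13 bp
  [218,238): 20 bp
  [238,245): 7 bp
  [245,256): 11 bp

[4,4,4,5,5,5,5,5,5,5,6,6,6,7,8,8,8,8,9,9,9,10,10,11,13,14,17,20,30]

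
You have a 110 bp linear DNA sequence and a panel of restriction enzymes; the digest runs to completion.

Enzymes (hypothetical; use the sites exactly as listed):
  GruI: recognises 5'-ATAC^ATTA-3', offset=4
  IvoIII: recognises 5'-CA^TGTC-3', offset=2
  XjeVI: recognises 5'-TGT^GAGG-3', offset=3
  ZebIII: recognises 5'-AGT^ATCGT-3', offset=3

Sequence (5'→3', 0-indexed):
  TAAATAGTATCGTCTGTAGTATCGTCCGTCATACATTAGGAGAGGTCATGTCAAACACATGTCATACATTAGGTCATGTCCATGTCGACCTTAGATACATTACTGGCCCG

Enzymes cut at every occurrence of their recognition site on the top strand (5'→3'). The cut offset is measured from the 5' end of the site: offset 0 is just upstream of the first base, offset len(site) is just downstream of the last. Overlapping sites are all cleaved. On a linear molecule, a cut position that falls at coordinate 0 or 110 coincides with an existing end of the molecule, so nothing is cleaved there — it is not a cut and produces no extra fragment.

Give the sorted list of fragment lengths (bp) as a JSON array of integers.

Scan for sites:
  GruI (ATACATTA, off=4): starts [30, 63, 94] → cuts [34, 67, 98]
  IvoIII (CATGTC, off=2): starts [46, 57, 74, 80] → cuts [48, 59, 76, 82]
  XjeVI (TGTGAGG, off=3): no sites
  ZebIII (AGTATCGT, off=3): starts [5, 17] → cuts [8, 20]

All cut coordinates (distinct, sorted): [8, 20, 34, 48, 59, 67, 76, 82, 98]

Fragments:
  [0,8): 8 bp
  [8,20): 12 bp
  [20,34): 14 bp
  [34,48): 14 bp
  [48,59): 11 bp
  [59,67): 8 bp
  [67,76): 9 bp
  [76,82): 6 bp
  [82,98): 16 bp
  [98,110): 12 bp

[6,8,8,9,11,12,12,14,14,16]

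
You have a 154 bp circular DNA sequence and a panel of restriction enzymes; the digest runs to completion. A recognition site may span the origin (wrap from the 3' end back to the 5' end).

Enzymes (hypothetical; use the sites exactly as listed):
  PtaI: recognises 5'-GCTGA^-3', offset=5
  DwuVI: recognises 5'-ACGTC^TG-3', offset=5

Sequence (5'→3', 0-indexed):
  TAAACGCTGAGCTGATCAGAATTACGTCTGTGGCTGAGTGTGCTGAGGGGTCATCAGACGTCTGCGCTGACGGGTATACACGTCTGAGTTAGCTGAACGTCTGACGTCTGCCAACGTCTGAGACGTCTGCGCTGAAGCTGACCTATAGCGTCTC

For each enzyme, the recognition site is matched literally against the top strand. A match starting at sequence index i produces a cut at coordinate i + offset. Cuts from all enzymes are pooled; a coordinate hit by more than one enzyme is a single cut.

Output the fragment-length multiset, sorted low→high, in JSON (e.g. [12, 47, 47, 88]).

Per-enzyme occurrences:
  PtaI (GCTGA, off=5): starts [5, 10, 32, 41, 65, 91, 130, 136] → cuts [10, 15, 37, 46, 70, 96, 135, 141]
  DwuVI (ACGTCTG, off=5): starts [23, 57, 79, 96, 103, 113, 122] → cuts [28, 62, 84, 101, 108, 118, 127]

Pooled cuts: [10, 15, 28, 37, 46, 62, 70, 84, 96, 101, 108, 118, 127, 135, 141]

Fragments:
  10→15: 5 bp
  15→28: 13 bp
  28→37: 9 bp
  37→46: 9 bp
  46→62: 16 bp
  62→70: 8 bp
  70→84: 14 bp
  84→96: 12 bp
  96→101: 5 bp
  101→108: 7 bp
  108→118: 10 bp
  118→127: 9 bp
  127→135: 8 bp
  135→141: 6 bp
  141→10 (wrap): 154-141+10 = 23 bp

[5,5,6,7,8,8,9,9,9,10,12,13,14,16,23]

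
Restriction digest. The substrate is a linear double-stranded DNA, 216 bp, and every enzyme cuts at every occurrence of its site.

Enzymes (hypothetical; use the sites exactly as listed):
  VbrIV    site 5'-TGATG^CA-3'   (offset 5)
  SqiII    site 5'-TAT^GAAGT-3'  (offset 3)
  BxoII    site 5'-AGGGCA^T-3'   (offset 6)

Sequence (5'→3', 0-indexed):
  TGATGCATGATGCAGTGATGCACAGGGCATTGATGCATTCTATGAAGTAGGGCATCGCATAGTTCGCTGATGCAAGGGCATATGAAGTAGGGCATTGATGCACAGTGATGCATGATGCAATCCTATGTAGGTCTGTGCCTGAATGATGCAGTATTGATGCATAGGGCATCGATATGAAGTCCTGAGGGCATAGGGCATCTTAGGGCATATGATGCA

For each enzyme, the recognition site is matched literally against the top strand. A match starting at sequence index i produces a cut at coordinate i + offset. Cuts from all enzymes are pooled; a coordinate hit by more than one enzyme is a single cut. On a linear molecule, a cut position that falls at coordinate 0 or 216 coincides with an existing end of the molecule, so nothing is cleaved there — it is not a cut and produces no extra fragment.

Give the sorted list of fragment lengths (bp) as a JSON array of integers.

[2,3,5,6,6,7,7,7,7,7,8,8,8,9,9,10,10,11,11,11,15,18,31]

Scan for sites:
  VbrIV TGATGCA/5: at [0, 7, 15, 30, 67, 95, 105, 112, 143, 154, 209] ⇒ [5, 12, 20, 35, 72, 100, 110, 117, 148, 159, 214]
  SqiII TATGAAGT/3: at [40, 80, 172] ⇒ [43, 83, 175]
  BxoII AGGGCAT/6: at [23, 48, 74, 88, 162, 184, 191, 201] ⇒ [29, 54, 80, 94, 168, 190, 197, 207]

Pooled cuts: [5, 12, 20, 29, 35, 43, 54, 72, 80, 83, 94, 100, 110, 117, 148, 159, 168, 175, 190, 197, 207, 214]

Fragment lengths:
  [0,5): 5 bp
  [5,12): 7 bp
  [12,20): 8 bp
  [20,29): 9 bp
  [29,35): 6 bp
  [35,43): 8 bp
  [43,54): 11 bp
  [54,72): 18 bp
  [72,80): 8 bp
  [80,83): 3 bp
  [83,94): 11 bp
  [94,100): 6 bp
  [100,110): 10 bp
  [110,117): 7 bp
  [117,148): 31 bp
  [148,159): 11 bp
  [159,168): 9 bp
  [168,175): 7 bp
  [175,190): 15 bp
  [190,197): 7 bp
  [197,207): 10 bp
  [207,214): 7 bp
  [214,216): 2 bp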